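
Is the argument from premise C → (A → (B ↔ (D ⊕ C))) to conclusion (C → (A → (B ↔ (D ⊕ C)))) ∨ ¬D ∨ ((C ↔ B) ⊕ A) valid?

yes

A | B | C | D || φ | ψ
T | T | T | T || F | F
T | T | T | F || T | T
T | T | F | T || T | T
T | T | F | F || T | T
T | F | T | T || T | T
T | F | T | F || F | T
T | F | F | T || T | T
T | F | F | F || T | T
F | T | T | T || T | T
F | T | T | F || T | T
F | T | F | T || T | T
F | T | F | F || T | T
F | F | T | T || T | T
F | F | T | F || T | T
F | F | F | T || T | T
F | F | F | F || T | T
In every row where φ is true, ψ is also true, so φ ⊨ ψ.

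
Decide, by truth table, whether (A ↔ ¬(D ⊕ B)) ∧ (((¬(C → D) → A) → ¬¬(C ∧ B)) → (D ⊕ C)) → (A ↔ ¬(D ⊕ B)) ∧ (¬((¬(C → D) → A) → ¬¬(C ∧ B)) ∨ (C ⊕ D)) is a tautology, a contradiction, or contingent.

tautology

A  B  C  D  |  (D ⊕ B)  ¬(D ⊕ B)  (A ↔ ¬(D ⊕ B))  (C → D)  ¬(C → D)  (¬(C → D) → A)  (C ∧ B)  ¬(C ∧ B)  ¬¬(C ∧ B)  ((¬(C → D) → A) → ¬¬(C ∧ B))  (D ⊕ C)  (C ⊕ D)  φ
F  F  F  F  |     F        T            F            T        F            T            F        T          F                   F                   F        F     T
F  F  F  T  |     T        F            T            T        F            T            F        T          F                   F                   T        T     T
F  F  T  F  |     F        T            F            F        T            F            F        T          F                   T                   T        T     T
F  F  T  T  |     T        F            T            T        F            T            F        T          F                   F                   F        F     T
F  T  F  F  |     T        F            T            T        F            T            F        T          F                   F                   F        F     T
F  T  F  T  |     F        T            F            T        F            T            F        T          F                   F                   T        T     T
F  T  T  F  |     T        F            T            F        T            F            T        F          T                   T                   T        T     T
F  T  T  T  |     F        T            F            T        F            T            T        F          T                   T                   F        F     T
T  F  F  F  |     F        T            T            T        F            T            F        T          F                   F                   F        F     T
T  F  F  T  |     T        F            F            T        F            T            F        T          F                   F                   T        T     T
T  F  T  F  |     F        T            T            F        T            T            F        T          F                   F                   T        T     T
T  F  T  T  |     T        F            F            T        F            T            F        T          F                   F                   F        F     T
T  T  F  F  |     T        F            F            T        F            T            F        T          F                   F                   F        F     T
T  T  F  T  |     F        T            T            T        F            T            F        T          F                   F                   T        T     T
T  T  T  F  |     T        F            F            F        T            T            T        F          T                   T                   T        T     T
T  T  T  T  |     F        T            T            T        F            T            T        F          T                   T                   F        F     T
Every row is T, so the formula is a tautology.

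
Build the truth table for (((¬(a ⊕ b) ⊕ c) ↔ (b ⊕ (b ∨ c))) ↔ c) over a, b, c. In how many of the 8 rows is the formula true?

4

a  b  c  |  (a ⊕ b)  ¬(a ⊕ b)  (¬(a ⊕ b) ⊕ c)  (b ∨ c)  (b ⊕ (b ∨ c))  φ
T  T  T  |     F        T            F            T           F        T
T  T  F  |     F        T            T            T           F        T
T  F  T  |     T        F            T            T           T        T
T  F  F  |     T        F            F            F           F        F
F  T  T  |     T        F            T            T           F        F
F  T  F  |     T        F            F            T           F        F
F  F  T  |     F        T            F            T           T        F
F  F  F  |     F        T            T            F           F        T
The formula is true on 4 of the 8 rows.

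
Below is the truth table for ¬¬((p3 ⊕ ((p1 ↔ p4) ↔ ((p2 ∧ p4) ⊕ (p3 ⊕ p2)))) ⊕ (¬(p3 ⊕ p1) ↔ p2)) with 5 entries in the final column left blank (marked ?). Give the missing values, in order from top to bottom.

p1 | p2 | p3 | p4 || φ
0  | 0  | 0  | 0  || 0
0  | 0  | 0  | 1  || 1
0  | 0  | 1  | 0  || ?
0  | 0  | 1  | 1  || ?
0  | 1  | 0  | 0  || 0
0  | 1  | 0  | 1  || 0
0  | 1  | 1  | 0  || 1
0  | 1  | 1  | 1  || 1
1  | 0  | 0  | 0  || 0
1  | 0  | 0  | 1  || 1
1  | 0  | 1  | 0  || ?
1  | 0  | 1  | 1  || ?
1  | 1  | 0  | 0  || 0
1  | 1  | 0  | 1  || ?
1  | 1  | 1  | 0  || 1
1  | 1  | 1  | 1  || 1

1, 0, 1, 0, 0

Row p1=0, p2=0, p3=1, p4=0: ((p3 ⊕ ((p1 ↔ p4) ↔ ((p2 ∧ p4) ⊕ (p3 ⊕ p2)))) ⊕ (¬(p3 ⊕ p1) ↔ p2)) = 1, ¬((p3 ⊕ ((p1 ↔ p4) ↔ ((p2 ∧ p4) ⊕ (p3 ⊕ p2)))) ⊕ (¬(p3 ⊕ p1) ↔ p2)) = 0, so the formula = 1.
Row p1=0, p2=0, p3=1, p4=1: ((p3 ⊕ ((p1 ↔ p4) ↔ ((p2 ∧ p4) ⊕ (p3 ⊕ p2)))) ⊕ (¬(p3 ⊕ p1) ↔ p2)) = 0, ¬((p3 ⊕ ((p1 ↔ p4) ↔ ((p2 ∧ p4) ⊕ (p3 ⊕ p2)))) ⊕ (¬(p3 ⊕ p1) ↔ p2)) = 1, so the formula = 0.
Row p1=1, p2=0, p3=1, p4=0: ((p3 ⊕ ((p1 ↔ p4) ↔ ((p2 ∧ p4) ⊕ (p3 ⊕ p2)))) ⊕ (¬(p3 ⊕ p1) ↔ p2)) = 1, ¬((p3 ⊕ ((p1 ↔ p4) ↔ ((p2 ∧ p4) ⊕ (p3 ⊕ p2)))) ⊕ (¬(p3 ⊕ p1) ↔ p2)) = 0, so the formula = 1.
Row p1=1, p2=0, p3=1, p4=1: ((p3 ⊕ ((p1 ↔ p4) ↔ ((p2 ∧ p4) ⊕ (p3 ⊕ p2)))) ⊕ (¬(p3 ⊕ p1) ↔ p2)) = 0, ¬((p3 ⊕ ((p1 ↔ p4) ↔ ((p2 ∧ p4) ⊕ (p3 ⊕ p2)))) ⊕ (¬(p3 ⊕ p1) ↔ p2)) = 1, so the formula = 0.
Row p1=1, p2=1, p3=0, p4=1: ((p3 ⊕ ((p1 ↔ p4) ↔ ((p2 ∧ p4) ⊕ (p3 ⊕ p2)))) ⊕ (¬(p3 ⊕ p1) ↔ p2)) = 0, ¬((p3 ⊕ ((p1 ↔ p4) ↔ ((p2 ∧ p4) ⊕ (p3 ⊕ p2)))) ⊕ (¬(p3 ⊕ p1) ↔ p2)) = 1, so the formula = 0.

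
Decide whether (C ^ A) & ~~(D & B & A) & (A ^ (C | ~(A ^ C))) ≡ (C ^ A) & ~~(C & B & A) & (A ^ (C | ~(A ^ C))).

not equivalent

A | B | C | D | φ | ψ
- | - | - | - | - | -
1 | 1 | 1 | 1 | 0 | 0
1 | 1 | 1 | 0 | 0 | 0
1 | 1 | 0 | 1 | 1 | 0
1 | 1 | 0 | 0 | 0 | 0
1 | 0 | 1 | 1 | 0 | 0
1 | 0 | 1 | 0 | 0 | 0
1 | 0 | 0 | 1 | 0 | 0
1 | 0 | 0 | 0 | 0 | 0
0 | 1 | 1 | 1 | 0 | 0
0 | 1 | 1 | 0 | 0 | 0
0 | 1 | 0 | 1 | 0 | 0
0 | 1 | 0 | 0 | 0 | 0
0 | 0 | 1 | 1 | 0 | 0
0 | 0 | 1 | 0 | 0 | 0
0 | 0 | 0 | 1 | 0 | 0
0 | 0 | 0 | 0 | 0 | 0
The columns differ at A=1, B=1, C=0, D=1 (φ=1, ψ=0), so they are not equivalent.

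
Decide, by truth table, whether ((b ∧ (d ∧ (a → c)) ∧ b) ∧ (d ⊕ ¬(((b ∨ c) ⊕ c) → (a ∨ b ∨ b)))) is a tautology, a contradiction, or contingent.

contingent

a | b | c | d || φ
T | T | T | T || T
T | T | T | F || F
T | T | F | T || F
T | T | F | F || F
T | F | T | T || F
T | F | T | F || F
T | F | F | T || F
T | F | F | F || F
F | T | T | T || T
F | T | T | F || F
F | T | F | T || T
F | T | F | F || F
F | F | T | T || F
F | F | T | F || F
F | F | F | T || F
F | F | F | F || F
3 of 16 rows are T, so the formula is contingent.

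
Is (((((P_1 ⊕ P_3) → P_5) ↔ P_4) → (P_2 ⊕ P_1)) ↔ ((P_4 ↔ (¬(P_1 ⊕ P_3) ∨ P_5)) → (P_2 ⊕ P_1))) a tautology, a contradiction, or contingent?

 P_1    P_2    P_3    P_4    P_5   |    φ  
 True   True   True   True   True  |   True
 True   True   True   True  False  |   True
 True   True   True  False   True  |   True
 True   True   True  False  False  |   True
 True   True  False   True   True  |   True
 True   True  False   True  False  |   True
 True   True  False  False   True  |   True
 True   True  False  False  False  |   True
 True  False   True   True   True  |   True
 True  False   True   True  False  |   True
 True  False   True  False   True  |   True
 True  False   True  False  False  |   True
 True  False  False   True   True  |   True
 True  False  False   True  False  |   True
 True  False  False  False   True  |   True
 True  False  False  False  False  |   True
False   True   True   True   True  |   True
False   True   True   True  False  |   True
False   True   True  False   True  |   True
False   True   True  False  False  |   True
False   True  False   True   True  |   True
False   True  False   True  False  |   True
False   True  False  False   True  |   True
False   True  False  False  False  |   True
False  False   True   True   True  |   True
False  False   True   True  False  |   True
False  False   True  False   True  |   True
False  False   True  False  False  |   True
False  False  False   True   True  |   True
False  False  False   True  False  |   True
False  False  False  False   True  |   True
False  False  False  False  False  |   True
Every row is True, so the formula is a tautology.

tautology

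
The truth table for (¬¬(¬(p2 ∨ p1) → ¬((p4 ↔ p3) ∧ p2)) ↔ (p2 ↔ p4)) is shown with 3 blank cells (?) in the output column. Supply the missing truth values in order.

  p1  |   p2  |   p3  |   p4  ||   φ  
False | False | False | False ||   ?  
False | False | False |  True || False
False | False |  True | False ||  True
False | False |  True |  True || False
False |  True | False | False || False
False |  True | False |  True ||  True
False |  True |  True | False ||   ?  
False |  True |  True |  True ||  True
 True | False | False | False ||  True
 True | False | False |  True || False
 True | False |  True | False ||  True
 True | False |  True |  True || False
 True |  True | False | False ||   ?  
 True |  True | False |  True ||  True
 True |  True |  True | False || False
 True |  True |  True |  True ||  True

Row p1=False, p2=False, p3=False, p4=False: ¬¬(¬(p2 ∨ p1) → ¬((p4 ↔ p3) ∧ p2)) = True, (p2 ↔ p4) = True, so the formula = True.
Row p1=False, p2=True, p3=True, p4=False: ¬¬(¬(p2 ∨ p1) → ¬((p4 ↔ p3) ∧ p2)) = True, (p2 ↔ p4) = False, so the formula = False.
Row p1=True, p2=True, p3=False, p4=False: ¬¬(¬(p2 ∨ p1) → ¬((p4 ↔ p3) ∧ p2)) = True, (p2 ↔ p4) = False, so the formula = False.

True, False, False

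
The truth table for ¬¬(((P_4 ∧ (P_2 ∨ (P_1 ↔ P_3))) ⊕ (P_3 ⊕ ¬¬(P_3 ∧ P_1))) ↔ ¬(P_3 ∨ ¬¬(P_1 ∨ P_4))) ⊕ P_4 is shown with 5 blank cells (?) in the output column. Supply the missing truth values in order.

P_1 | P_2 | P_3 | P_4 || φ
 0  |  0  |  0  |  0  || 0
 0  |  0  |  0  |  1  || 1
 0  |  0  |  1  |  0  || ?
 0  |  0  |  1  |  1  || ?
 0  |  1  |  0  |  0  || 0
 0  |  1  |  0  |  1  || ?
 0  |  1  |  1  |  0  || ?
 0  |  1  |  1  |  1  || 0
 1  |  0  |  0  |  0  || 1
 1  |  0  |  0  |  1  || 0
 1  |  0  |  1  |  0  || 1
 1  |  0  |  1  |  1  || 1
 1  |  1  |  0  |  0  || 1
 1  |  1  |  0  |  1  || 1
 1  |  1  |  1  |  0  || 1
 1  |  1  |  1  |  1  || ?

Row P_1=0, P_2=0, P_3=1, P_4=0: ¬¬(((P_4 ∧ (P_2 ∨ (P_1 ↔ P_3))) ⊕ (P_3 ⊕ ¬¬(P_3 ∧ P_1))) ↔ ¬(P_3 ∨ ¬¬(P_1 ∨ P_4))) = 0, so the formula = 0.
Row P_1=0, P_2=0, P_3=1, P_4=1: ¬¬(((P_4 ∧ (P_2 ∨ (P_1 ↔ P_3))) ⊕ (P_3 ⊕ ¬¬(P_3 ∧ P_1))) ↔ ¬(P_3 ∨ ¬¬(P_1 ∨ P_4))) = 0, so the formula = 1.
Row P_1=0, P_2=1, P_3=0, P_4=1: ¬¬(((P_4 ∧ (P_2 ∨ (P_1 ↔ P_3))) ⊕ (P_3 ⊕ ¬¬(P_3 ∧ P_1))) ↔ ¬(P_3 ∨ ¬¬(P_1 ∨ P_4))) = 0, so the formula = 1.
Row P_1=0, P_2=1, P_3=1, P_4=0: ¬¬(((P_4 ∧ (P_2 ∨ (P_1 ↔ P_3))) ⊕ (P_3 ⊕ ¬¬(P_3 ∧ P_1))) ↔ ¬(P_3 ∨ ¬¬(P_1 ∨ P_4))) = 0, so the formula = 0.
Row P_1=1, P_2=1, P_3=1, P_4=1: ¬¬(((P_4 ∧ (P_2 ∨ (P_1 ↔ P_3))) ⊕ (P_3 ⊕ ¬¬(P_3 ∧ P_1))) ↔ ¬(P_3 ∨ ¬¬(P_1 ∨ P_4))) = 0, so the formula = 1.

0, 1, 1, 0, 1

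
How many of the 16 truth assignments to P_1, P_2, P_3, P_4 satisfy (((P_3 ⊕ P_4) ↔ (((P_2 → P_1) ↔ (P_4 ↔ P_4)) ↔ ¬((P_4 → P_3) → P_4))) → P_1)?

12

P_1 | P_2 | P_3 | P_4 | φ
--- | --- | --- | --- | -
 F  |  F  |  F  |  F  | T
 F  |  F  |  F  |  T  | T
 F  |  F  |  T  |  F  | F
 F  |  F  |  T  |  T  | F
 F  |  T  |  F  |  F  | F
 F  |  T  |  F  |  T  | F
 F  |  T  |  T  |  F  | T
 F  |  T  |  T  |  T  | T
 T  |  F  |  F  |  F  | T
 T  |  F  |  F  |  T  | T
 T  |  F  |  T  |  F  | T
 T  |  F  |  T  |  T  | T
 T  |  T  |  F  |  F  | T
 T  |  T  |  F  |  T  | T
 T  |  T  |  T  |  F  | T
 T  |  T  |  T  |  T  | T
The formula is true on 12 of the 16 rows.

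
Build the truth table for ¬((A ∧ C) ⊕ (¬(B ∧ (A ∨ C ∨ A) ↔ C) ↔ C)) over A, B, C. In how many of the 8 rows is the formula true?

A  B  C  |  (A ∧ C)  (A ∨ C ∨ A)  (B ∧ (A ∨ C ∨ A))  ((B ∧ (A ∨ C ∨ A)) ↔ C)  ¬((B ∧ (A ∨ C ∨ A)) ↔ C)  φ
T  T  T  |     T          T               T                     T                        F              F
T  T  F  |     F          T               T                     F                        T              T
T  F  T  |     T          T               F                     F                        T              T
T  F  F  |     F          T               F                     T                        F              F
F  T  T  |     F          T               T                     T                        F              T
F  T  F  |     F          F               F                     T                        F              F
F  F  T  |     F          T               F                     F                        T              F
F  F  F  |     F          F               F                     T                        F              F
The formula is true on 3 of the 8 rows.

3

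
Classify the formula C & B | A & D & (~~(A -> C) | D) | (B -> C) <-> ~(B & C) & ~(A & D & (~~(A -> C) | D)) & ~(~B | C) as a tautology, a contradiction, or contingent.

contradiction

A | B | C | D | φ
- | - | - | - | -
T | T | T | T | F
T | T | T | F | F
T | T | F | T | F
T | T | F | F | F
T | F | T | T | F
T | F | T | F | F
T | F | F | T | F
T | F | F | F | F
F | T | T | T | F
F | T | T | F | F
F | T | F | T | F
F | T | F | F | F
F | F | T | T | F
F | F | T | F | F
F | F | F | T | F
F | F | F | F | F
Every row is F, so the formula is a contradiction.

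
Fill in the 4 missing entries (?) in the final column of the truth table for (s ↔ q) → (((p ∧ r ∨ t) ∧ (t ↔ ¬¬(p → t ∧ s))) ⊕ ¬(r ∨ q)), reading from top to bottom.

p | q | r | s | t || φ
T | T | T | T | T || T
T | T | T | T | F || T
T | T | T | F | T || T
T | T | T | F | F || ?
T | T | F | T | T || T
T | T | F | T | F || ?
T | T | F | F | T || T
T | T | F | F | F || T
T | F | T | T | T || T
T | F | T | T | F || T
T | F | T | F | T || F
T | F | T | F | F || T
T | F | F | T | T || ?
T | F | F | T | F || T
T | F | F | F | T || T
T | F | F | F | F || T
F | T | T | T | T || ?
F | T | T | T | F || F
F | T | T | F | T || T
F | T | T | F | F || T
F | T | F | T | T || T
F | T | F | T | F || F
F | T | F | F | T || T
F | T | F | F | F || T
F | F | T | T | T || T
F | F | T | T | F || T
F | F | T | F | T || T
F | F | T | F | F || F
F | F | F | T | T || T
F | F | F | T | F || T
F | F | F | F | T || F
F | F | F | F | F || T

Row p=T, q=T, r=T, s=F, t=F: (s ↔ q) = F, (((p ∧ r ∨ t) ∧ (t ↔ ¬¬(p → t ∧ s))) ⊕ ¬(r ∨ q)) = T, so the formula = T.
Row p=T, q=T, r=F, s=T, t=F: (s ↔ q) = T, (((p ∧ r ∨ t) ∧ (t ↔ ¬¬(p → t ∧ s))) ⊕ ¬(r ∨ q)) = F, so the formula = F.
Row p=T, q=F, r=F, s=T, t=T: (s ↔ q) = F, (((p ∧ r ∨ t) ∧ (t ↔ ¬¬(p → t ∧ s))) ⊕ ¬(r ∨ q)) = F, so the formula = T.
Row p=F, q=T, r=T, s=T, t=T: (s ↔ q) = T, (((p ∧ r ∨ t) ∧ (t ↔ ¬¬(p → t ∧ s))) ⊕ ¬(r ∨ q)) = T, so the formula = T.

T, F, T, T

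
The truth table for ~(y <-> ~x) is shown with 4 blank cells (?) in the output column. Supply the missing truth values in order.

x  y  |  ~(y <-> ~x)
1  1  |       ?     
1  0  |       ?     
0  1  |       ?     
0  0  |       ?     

Row x=1, y=1: ~x = 0, (y <-> ~x) = 0, so ~(y <-> ~x) = 1.
Row x=1, y=0: ~x = 0, (y <-> ~x) = 1, so ~(y <-> ~x) = 0.
Row x=0, y=1: ~x = 1, (y <-> ~x) = 1, so ~(y <-> ~x) = 0.
Row x=0, y=0: ~x = 1, (y <-> ~x) = 0, so ~(y <-> ~x) = 1.

1, 0, 0, 1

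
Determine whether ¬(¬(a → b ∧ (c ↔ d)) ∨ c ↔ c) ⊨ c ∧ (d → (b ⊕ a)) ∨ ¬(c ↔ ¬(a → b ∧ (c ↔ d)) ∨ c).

yes

a | b | c | d || φ | ψ
1 | 1 | 1 | 1 || 0 | 0
1 | 1 | 1 | 0 || 0 | 1
1 | 1 | 0 | 1 || 1 | 1
1 | 1 | 0 | 0 || 0 | 0
1 | 0 | 1 | 1 || 0 | 1
1 | 0 | 1 | 0 || 0 | 1
1 | 0 | 0 | 1 || 1 | 1
1 | 0 | 0 | 0 || 1 | 1
0 | 1 | 1 | 1 || 0 | 1
0 | 1 | 1 | 0 || 0 | 1
0 | 1 | 0 | 1 || 0 | 0
0 | 1 | 0 | 0 || 0 | 0
0 | 0 | 1 | 1 || 0 | 0
0 | 0 | 1 | 0 || 0 | 1
0 | 0 | 0 | 1 || 0 | 0
0 | 0 | 0 | 0 || 0 | 0
In every row where φ is true, ψ is also true, so φ ⊨ ψ.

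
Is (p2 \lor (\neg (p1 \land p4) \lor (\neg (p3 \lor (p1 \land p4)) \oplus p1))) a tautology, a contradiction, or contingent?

p1  p2  p3  p4  |  φ
1   1   1   1   |  1
1   1   1   0   |  1
1   1   0   1   |  1
1   1   0   0   |  1
1   0   1   1   |  1
1   0   1   0   |  1
1   0   0   1   |  1
1   0   0   0   |  1
0   1   1   1   |  1
0   1   1   0   |  1
0   1   0   1   |  1
0   1   0   0   |  1
0   0   1   1   |  1
0   0   1   0   |  1
0   0   0   1   |  1
0   0   0   0   |  1
Every row is 1, so the formula is a tautology.

tautology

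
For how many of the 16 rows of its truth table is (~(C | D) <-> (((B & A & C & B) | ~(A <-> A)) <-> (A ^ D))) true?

  A   |   B   |   C   |   D   ||   φ  
 True |  True |  True |  True ||  True
 True |  True |  True | False || False
 True |  True | False |  True || False
 True |  True | False | False || False
 True | False |  True |  True || False
 True | False |  True | False ||  True
 True | False | False |  True || False
 True | False | False | False || False
False |  True |  True |  True ||  True
False |  True |  True | False || False
False |  True | False |  True ||  True
False |  True | False | False ||  True
False | False |  True |  True ||  True
False | False |  True | False || False
False | False | False |  True ||  True
False | False | False | False ||  True
The formula is true on 8 of the 16 rows.

8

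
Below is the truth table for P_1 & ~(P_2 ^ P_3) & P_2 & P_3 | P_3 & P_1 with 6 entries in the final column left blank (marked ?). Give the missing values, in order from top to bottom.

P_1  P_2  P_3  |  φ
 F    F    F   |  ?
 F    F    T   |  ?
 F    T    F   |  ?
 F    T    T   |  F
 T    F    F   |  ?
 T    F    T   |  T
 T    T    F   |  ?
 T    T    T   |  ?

F, F, F, F, F, T

Row P_1=F, P_2=F, P_3=F: (P_1 & ~(P_2 ^ P_3) & P_2 & P_3) = F, (P_3 & P_1) = F, so the formula = F.
Row P_1=F, P_2=F, P_3=T: (P_1 & ~(P_2 ^ P_3) & P_2 & P_3) = F, (P_3 & P_1) = F, so the formula = F.
Row P_1=F, P_2=T, P_3=F: (P_1 & ~(P_2 ^ P_3) & P_2 & P_3) = F, (P_3 & P_1) = F, so the formula = F.
Row P_1=T, P_2=F, P_3=F: (P_1 & ~(P_2 ^ P_3) & P_2 & P_3) = F, (P_3 & P_1) = F, so the formula = F.
Row P_1=T, P_2=T, P_3=F: (P_1 & ~(P_2 ^ P_3) & P_2 & P_3) = F, (P_3 & P_1) = F, so the formula = F.
Row P_1=T, P_2=T, P_3=T: (P_1 & ~(P_2 ^ P_3) & P_2 & P_3) = T, (P_3 & P_1) = T, so the formula = T.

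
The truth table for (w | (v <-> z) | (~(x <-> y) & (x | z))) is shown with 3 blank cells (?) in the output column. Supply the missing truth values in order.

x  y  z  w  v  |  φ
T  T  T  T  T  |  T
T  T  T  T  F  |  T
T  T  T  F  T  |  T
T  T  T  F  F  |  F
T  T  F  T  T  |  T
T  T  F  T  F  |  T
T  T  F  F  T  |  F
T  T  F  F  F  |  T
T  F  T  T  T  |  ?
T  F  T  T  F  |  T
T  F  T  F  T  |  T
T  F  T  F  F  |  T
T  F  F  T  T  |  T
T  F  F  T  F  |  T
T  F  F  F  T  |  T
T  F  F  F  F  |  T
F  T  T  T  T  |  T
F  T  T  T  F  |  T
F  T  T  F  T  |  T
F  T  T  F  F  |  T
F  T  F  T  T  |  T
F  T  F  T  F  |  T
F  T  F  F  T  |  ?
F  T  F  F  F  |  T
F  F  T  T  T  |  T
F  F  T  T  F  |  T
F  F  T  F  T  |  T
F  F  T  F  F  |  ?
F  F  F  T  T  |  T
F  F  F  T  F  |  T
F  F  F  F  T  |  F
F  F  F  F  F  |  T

Row x=T, y=F, z=T, w=T, v=T: (v <-> z) = T, (~(x <-> y) & (x | z)) = T, so the formula = T.
Row x=F, y=T, z=F, w=F, v=T: (v <-> z) = F, (~(x <-> y) & (x | z)) = F, so the formula = F.
Row x=F, y=F, z=T, w=F, v=F: (v <-> z) = F, (~(x <-> y) & (x | z)) = F, so the formula = F.

T, F, F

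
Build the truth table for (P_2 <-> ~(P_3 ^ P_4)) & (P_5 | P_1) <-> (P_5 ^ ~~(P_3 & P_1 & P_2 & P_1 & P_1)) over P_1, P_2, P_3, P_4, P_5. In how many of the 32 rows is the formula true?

20

P_1 | P_2 | P_3 | P_4 | P_5 || φ
 T  |  T  |  T  |  T  |  T  || F
 T  |  T  |  T  |  T  |  F  || T
 T  |  T  |  T  |  F  |  T  || T
 T  |  T  |  T  |  F  |  F  || F
 T  |  T  |  F  |  T  |  T  || F
 T  |  T  |  F  |  T  |  F  || T
 T  |  T  |  F  |  F  |  T  || T
 T  |  T  |  F  |  F  |  F  || F
 T  |  F  |  T  |  T  |  T  || F
 T  |  F  |  T  |  T  |  F  || T
 T  |  F  |  T  |  F  |  T  || T
 T  |  F  |  T  |  F  |  F  || F
 T  |  F  |  F  |  T  |  T  || T
 T  |  F  |  F  |  T  |  F  || F
 T  |  F  |  F  |  F  |  T  || F
 T  |  F  |  F  |  F  |  F  || T
 F  |  T  |  T  |  T  |  T  || T
 F  |  T  |  T  |  T  |  F  || T
 F  |  T  |  T  |  F  |  T  || F
 F  |  T  |  T  |  F  |  F  || T
 F  |  T  |  F  |  T  |  T  || F
 F  |  T  |  F  |  T  |  F  || T
 F  |  T  |  F  |  F  |  T  || T
 F  |  T  |  F  |  F  |  F  || T
 F  |  F  |  T  |  T  |  T  || F
 F  |  F  |  T  |  T  |  F  || T
 F  |  F  |  T  |  F  |  T  || T
 F  |  F  |  T  |  F  |  F  || T
 F  |  F  |  F  |  T  |  T  || T
 F  |  F  |  F  |  T  |  F  || T
 F  |  F  |  F  |  F  |  T  || F
 F  |  F  |  F  |  F  |  F  || T
The formula is true on 20 of the 32 rows.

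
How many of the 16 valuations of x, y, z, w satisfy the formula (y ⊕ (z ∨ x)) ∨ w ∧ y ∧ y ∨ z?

13

x | y | z | w | (z ∨ x) | (y ⊕ (z ∨ x)) | (w ∧ y ∧ y) | ((y ⊕ (z ∨ x)) ∨ (w ∧ y ∧ y) ∨ z)
- | - | - | - | ------- | ------------- | ----------- | ---------------------------------
F | F | F | F |    F    |       F       |      F      |                 F                
F | F | F | T |    F    |       F       |      F      |                 F                
F | F | T | F |    T    |       T       |      F      |                 T                
F | F | T | T |    T    |       T       |      F      |                 T                
F | T | F | F |    F    |       T       |      F      |                 T                
F | T | F | T |    F    |       T       |      T      |                 T                
F | T | T | F |    T    |       F       |      F      |                 T                
F | T | T | T |    T    |       F       |      T      |                 T                
T | F | F | F |    T    |       T       |      F      |                 T                
T | F | F | T |    T    |       T       |      F      |                 T                
T | F | T | F |    T    |       T       |      F      |                 T                
T | F | T | T |    T    |       T       |      F      |                 T                
T | T | F | F |    T    |       F       |      F      |                 F                
T | T | F | T |    T    |       F       |      T      |                 T                
T | T | T | F |    T    |       F       |      F      |                 T                
T | T | T | T |    T    |       F       |      T      |                 T                
The formula is true on 13 of the 16 rows.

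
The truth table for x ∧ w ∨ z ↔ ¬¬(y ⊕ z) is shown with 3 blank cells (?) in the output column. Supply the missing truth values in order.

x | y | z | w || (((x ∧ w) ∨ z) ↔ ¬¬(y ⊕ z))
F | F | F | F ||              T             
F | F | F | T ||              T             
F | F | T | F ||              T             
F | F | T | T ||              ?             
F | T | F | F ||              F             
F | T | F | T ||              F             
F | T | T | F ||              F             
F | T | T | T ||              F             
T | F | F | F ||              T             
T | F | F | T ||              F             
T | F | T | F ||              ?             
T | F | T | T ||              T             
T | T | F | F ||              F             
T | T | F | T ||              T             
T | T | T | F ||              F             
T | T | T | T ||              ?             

Row x=F, y=F, z=T, w=T: (x ∧ w ∨ z) = T, ¬¬(y ⊕ z) = T, so (((x ∧ w) ∨ z) ↔ ¬¬(y ⊕ z)) = T.
Row x=T, y=F, z=T, w=F: (x ∧ w ∨ z) = T, ¬¬(y ⊕ z) = T, so (((x ∧ w) ∨ z) ↔ ¬¬(y ⊕ z)) = T.
Row x=T, y=T, z=T, w=T: (x ∧ w ∨ z) = T, ¬¬(y ⊕ z) = F, so (((x ∧ w) ∨ z) ↔ ¬¬(y ⊕ z)) = F.

T, T, F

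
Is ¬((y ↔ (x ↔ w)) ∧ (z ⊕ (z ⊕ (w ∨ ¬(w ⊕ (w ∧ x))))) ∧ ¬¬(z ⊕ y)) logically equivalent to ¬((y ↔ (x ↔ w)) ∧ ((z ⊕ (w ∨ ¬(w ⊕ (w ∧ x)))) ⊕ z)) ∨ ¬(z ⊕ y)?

equivalent

x | y | z | w || φ | ψ
F | F | F | F || T | T
F | F | F | T || T | T
F | F | T | F || T | T
F | F | T | T || F | F
F | T | F | F || F | F
F | T | F | T || T | T
F | T | T | F || T | T
F | T | T | T || T | T
T | F | F | F || T | T
T | F | F | T || T | T
T | F | T | F || F | F
T | F | T | T || T | T
T | T | F | F || T | T
T | T | F | T || F | F
T | T | T | F || T | T
T | T | T | T || T | T
The columns for φ and ψ agree on every row, so they are logically equivalent.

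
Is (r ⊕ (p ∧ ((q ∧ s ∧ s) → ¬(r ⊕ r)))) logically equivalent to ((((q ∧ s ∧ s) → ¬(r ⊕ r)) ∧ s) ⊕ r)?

  p   |   q   |   r   |   s   ||   φ   |   ψ  
 True |  True |  True |  True || False | False
 True |  True |  True | False || False |  True
 True |  True | False |  True ||  True |  True
 True |  True | False | False ||  True | False
 True | False |  True |  True || False | False
 True | False |  True | False || False |  True
 True | False | False |  True ||  True |  True
 True | False | False | False ||  True | False
False |  True |  True |  True ||  True | False
False |  True |  True | False ||  True |  True
False |  True | False |  True || False |  True
False |  True | False | False || False | False
False | False |  True |  True ||  True | False
False | False |  True | False ||  True |  True
False | False | False |  True || False |  True
False | False | False | False || False | False
The columns differ at p=True, q=True, r=True, s=False (φ=False, ψ=True), so they are not equivalent.

not equivalent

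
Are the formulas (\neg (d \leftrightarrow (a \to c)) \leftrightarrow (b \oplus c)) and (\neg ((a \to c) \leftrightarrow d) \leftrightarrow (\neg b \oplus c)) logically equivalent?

not equivalent

a | b | c | d | φ | ψ
- | - | - | - | - | -
0 | 0 | 0 | 0 | 0 | 1
0 | 0 | 0 | 1 | 1 | 0
0 | 0 | 1 | 0 | 1 | 0
0 | 0 | 1 | 1 | 0 | 1
0 | 1 | 0 | 0 | 1 | 0
0 | 1 | 0 | 1 | 0 | 1
0 | 1 | 1 | 0 | 0 | 1
0 | 1 | 1 | 1 | 1 | 0
1 | 0 | 0 | 0 | 1 | 0
1 | 0 | 0 | 1 | 0 | 1
1 | 0 | 1 | 0 | 1 | 0
1 | 0 | 1 | 1 | 0 | 1
1 | 1 | 0 | 0 | 0 | 1
1 | 1 | 0 | 1 | 1 | 0
1 | 1 | 1 | 0 | 0 | 1
1 | 1 | 1 | 1 | 1 | 0
The columns differ at a=0, b=0, c=0, d=0 (φ=0, ψ=1), so they are not equivalent.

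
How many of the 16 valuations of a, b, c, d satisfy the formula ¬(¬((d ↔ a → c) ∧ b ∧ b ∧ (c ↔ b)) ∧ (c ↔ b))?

10

a | b | c | d | (a → c) | (d ↔ (a → c)) | (c ↔ b) | φ
- | - | - | - | ------- | ------------- | ------- | -
T | T | T | T |    T    |       T       |    T    | T
T | T | T | F |    T    |       F       |    T    | F
T | T | F | T |    F    |       F       |    F    | T
T | T | F | F |    F    |       T       |    F    | T
T | F | T | T |    T    |       T       |    F    | T
T | F | T | F |    T    |       F       |    F    | T
T | F | F | T |    F    |       F       |    T    | F
T | F | F | F |    F    |       T       |    T    | F
F | T | T | T |    T    |       T       |    T    | T
F | T | T | F |    T    |       F       |    T    | F
F | T | F | T |    T    |       T       |    F    | T
F | T | F | F |    T    |       F       |    F    | T
F | F | T | T |    T    |       T       |    F    | T
F | F | T | F |    T    |       F       |    F    | T
F | F | F | T |    T    |       T       |    T    | F
F | F | F | F |    T    |       F       |    T    | F
The formula is true on 10 of the 16 rows.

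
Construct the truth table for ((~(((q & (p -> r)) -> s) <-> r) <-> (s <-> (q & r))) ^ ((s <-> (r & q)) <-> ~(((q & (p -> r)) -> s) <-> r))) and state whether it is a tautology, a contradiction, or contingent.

contradiction

p  q  r  s  |  (p -> r)  (q & (p -> r))  ((q & (p -> r)) -> s)  (q & r)  (s <-> (q & r))  (r & q)  (s <-> (r & q))  φ
1  1  1  1  |     1            1                   1               1            1            1            1         0
1  1  1  0  |     1            1                   0               1            0            1            0         0
1  1  0  1  |     0            0                   1               0            0            0            0         0
1  1  0  0  |     0            0                   1               0            1            0            1         0
1  0  1  1  |     1            0                   1               0            0            0            0         0
1  0  1  0  |     1            0                   1               0            1            0            1         0
1  0  0  1  |     0            0                   1               0            0            0            0         0
1  0  0  0  |     0            0                   1               0            1            0            1         0
0  1  1  1  |     1            1                   1               1            1            1            1         0
0  1  1  0  |     1            1                   0               1            0            1            0         0
0  1  0  1  |     1            1                   1               0            0            0            0         0
0  1  0  0  |     1            1                   0               0            1            0            1         0
0  0  1  1  |     1            0                   1               0            0            0            0         0
0  0  1  0  |     1            0                   1               0            1            0            1         0
0  0  0  1  |     1            0                   1               0            0            0            0         0
0  0  0  0  |     1            0                   1               0            1            0            1         0
Every row is 0, so the formula is a contradiction.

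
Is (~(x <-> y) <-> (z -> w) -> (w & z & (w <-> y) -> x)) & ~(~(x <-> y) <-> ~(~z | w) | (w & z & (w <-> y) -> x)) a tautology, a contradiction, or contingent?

x  y  z  w     (x <-> y)  ~(x <-> y)  (z -> w)  (w <-> y)  (w & z & (w <-> y))  ((w & z & (w <-> y)) -> x)  ~z  (~z | w)  ~(~z | w)  φ
1  1  1  1         1          0          1          1               1                       1               0      1          0      0
1  1  1  0         1          0          0          0               0                       1               0      0          1      0
1  1  0  1         1          0          1          1               0                       1               1      1          0      0
1  1  0  0         1          0          1          0               0                       1               1      1          0      0
1  0  1  1         0          1          1          0               0                       1               0      1          0      0
1  0  1  0         0          1          0          1               0                       1               0      0          1      0
1  0  0  1         0          1          1          0               0                       1               1      1          0      0
1  0  0  0         0          1          1          1               0                       1               1      1          0      0
0  1  1  1         0          1          1          1               1                       0               0      1          0      0
0  1  1  0         0          1          0          0               0                       1               0      0          1      0
0  1  0  1         0          1          1          1               0                       1               1      1          0      0
0  1  0  0         0          1          1          0               0                       1               1      1          0      0
0  0  1  1         1          0          1          0               0                       1               0      1          0      0
0  0  1  0         1          0          0          1               0                       1               0      0          1      0
0  0  0  1         1          0          1          0               0                       1               1      1          0      0
0  0  0  0         1          0          1          1               0                       1               1      1          0      0
Every row is 0, so the formula is a contradiction.

contradiction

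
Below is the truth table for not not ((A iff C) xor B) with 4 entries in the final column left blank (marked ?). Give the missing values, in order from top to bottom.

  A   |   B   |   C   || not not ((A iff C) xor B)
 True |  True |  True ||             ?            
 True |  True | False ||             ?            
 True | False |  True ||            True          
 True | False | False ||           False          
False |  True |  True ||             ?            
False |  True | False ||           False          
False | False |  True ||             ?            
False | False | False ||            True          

False, True, True, False

Row A=True, B=True, C=True: ((A iff C) xor B) = False, not ((A iff C) xor B) = True, so not not ((A iff C) xor B) = False.
Row A=True, B=True, C=False: ((A iff C) xor B) = True, not ((A iff C) xor B) = False, so not not ((A iff C) xor B) = True.
Row A=False, B=True, C=True: ((A iff C) xor B) = True, not ((A iff C) xor B) = False, so not not ((A iff C) xor B) = True.
Row A=False, B=False, C=True: ((A iff C) xor B) = False, not ((A iff C) xor B) = True, so not not ((A iff C) xor B) = False.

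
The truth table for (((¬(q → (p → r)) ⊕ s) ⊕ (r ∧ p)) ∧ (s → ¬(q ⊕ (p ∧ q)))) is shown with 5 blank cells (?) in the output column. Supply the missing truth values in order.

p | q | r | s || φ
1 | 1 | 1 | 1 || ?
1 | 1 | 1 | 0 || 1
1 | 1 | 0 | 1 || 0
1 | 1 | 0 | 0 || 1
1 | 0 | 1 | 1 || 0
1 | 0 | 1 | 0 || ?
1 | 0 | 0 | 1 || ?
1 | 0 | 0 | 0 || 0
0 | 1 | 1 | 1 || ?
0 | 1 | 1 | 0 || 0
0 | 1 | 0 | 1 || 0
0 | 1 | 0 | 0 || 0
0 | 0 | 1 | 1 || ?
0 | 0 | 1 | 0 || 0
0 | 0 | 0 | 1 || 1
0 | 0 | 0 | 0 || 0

Row p=1, q=1, r=1, s=1: ((¬(q → (p → r)) ⊕ s) ⊕ (r ∧ p)) = 0, (s → ¬(q ⊕ (p ∧ q))) = 1, so the formula = 0.
Row p=1, q=0, r=1, s=0: ((¬(q → (p → r)) ⊕ s) ⊕ (r ∧ p)) = 1, (s → ¬(q ⊕ (p ∧ q))) = 1, so the formula = 1.
Row p=1, q=0, r=0, s=1: ((¬(q → (p → r)) ⊕ s) ⊕ (r ∧ p)) = 1, (s → ¬(q ⊕ (p ∧ q))) = 1, so the formula = 1.
Row p=0, q=1, r=1, s=1: ((¬(q → (p → r)) ⊕ s) ⊕ (r ∧ p)) = 1, (s → ¬(q ⊕ (p ∧ q))) = 0, so the formula = 0.
Row p=0, q=0, r=1, s=1: ((¬(q → (p → r)) ⊕ s) ⊕ (r ∧ p)) = 1, (s → ¬(q ⊕ (p ∧ q))) = 1, so the formula = 1.

0, 1, 1, 0, 1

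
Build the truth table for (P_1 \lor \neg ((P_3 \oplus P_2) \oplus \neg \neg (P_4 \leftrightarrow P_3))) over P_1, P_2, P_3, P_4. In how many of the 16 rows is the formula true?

12

P_1  P_2  P_3  P_4  |  (P_3 \oplus P_2)  (P_4 \leftrightarrow P_3)  φ
 T    T    T    T   |         F                      T              T
 T    T    T    F   |         F                      F              T
 T    T    F    T   |         T                      F              T
 T    T    F    F   |         T                      T              T
 T    F    T    T   |         T                      T              T
 T    F    T    F   |         T                      F              T
 T    F    F    T   |         F                      F              T
 T    F    F    F   |         F                      T              T
 F    T    T    T   |         F                      T              F
 F    T    T    F   |         F                      F              T
 F    T    F    T   |         T                      F              F
 F    T    F    F   |         T                      T              T
 F    F    T    T   |         T                      T              T
 F    F    T    F   |         T                      F              F
 F    F    F    T   |         F                      F              T
 F    F    F    F   |         F                      T              F
The formula is true on 12 of the 16 rows.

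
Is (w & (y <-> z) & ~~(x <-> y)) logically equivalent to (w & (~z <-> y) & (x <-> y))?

  x      y      z      w    |    φ      ψ  
False  False  False  False  |  False  False
False  False  False   True  |   True  False
False  False   True  False  |  False  False
False  False   True   True  |  False   True
False   True  False  False  |  False  False
False   True  False   True  |  False  False
False   True   True  False  |  False  False
False   True   True   True  |  False  False
 True  False  False  False  |  False  False
 True  False  False   True  |  False  False
 True  False   True  False  |  False  False
 True  False   True   True  |  False  False
 True   True  False  False  |  False  False
 True   True  False   True  |  False   True
 True   True   True  False  |  False  False
 True   True   True   True  |   True  False
The columns differ at x=False, y=False, z=False, w=True (φ=True, ψ=False), so they are not equivalent.

not equivalent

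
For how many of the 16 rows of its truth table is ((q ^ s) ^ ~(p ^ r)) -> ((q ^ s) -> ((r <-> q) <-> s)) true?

14

p  q  r  s  |  (q ^ s)  (p ^ r)  ~(p ^ r)  ((q ^ s) ^ ~(p ^ r))  (r <-> q)  ((r <-> q) <-> s)  φ
T  T  T  T  |     F        F        T               T                T              T          T
T  T  T  F  |     T        F        T               F                T              F          T
T  T  F  T  |     F        T        F               F                F              F          T
T  T  F  F  |     T        T        F               T                F              T          T
T  F  T  T  |     T        F        T               F                F              F          T
T  F  T  F  |     F        F        T               T                F              T          T
T  F  F  T  |     T        T        F               T                T              T          T
T  F  F  F  |     F        T        F               F                T              F          T
F  T  T  T  |     F        T        F               F                T              T          T
F  T  T  F  |     T        T        F               T                T              F          F
F  T  F  T  |     F        F        T               T                F              F          T
F  T  F  F  |     T        F        T               F                F              T          T
F  F  T  T  |     T        T        F               T                F              F          F
F  F  T  F  |     F        T        F               F                F              T          T
F  F  F  T  |     T        F        T               F                T              T          T
F  F  F  F  |     F        F        T               T                T              F          T
The formula is true on 14 of the 16 rows.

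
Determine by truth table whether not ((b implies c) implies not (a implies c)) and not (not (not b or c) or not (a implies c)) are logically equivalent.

equivalent

a | b | c | φ | ψ
- | - | - | - | -
1 | 1 | 1 | 1 | 1
1 | 1 | 0 | 0 | 0
1 | 0 | 1 | 1 | 1
1 | 0 | 0 | 0 | 0
0 | 1 | 1 | 1 | 1
0 | 1 | 0 | 0 | 0
0 | 0 | 1 | 1 | 1
0 | 0 | 0 | 1 | 1
The columns for φ and ψ agree on every row, so they are logically equivalent.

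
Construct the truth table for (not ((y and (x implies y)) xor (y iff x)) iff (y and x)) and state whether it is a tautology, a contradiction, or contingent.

x | y || φ
0 | 0 || 1
0 | 1 || 1
1 | 0 || 0
1 | 1 || 1
3 of 4 rows are 1, so the formula is contingent.

contingent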